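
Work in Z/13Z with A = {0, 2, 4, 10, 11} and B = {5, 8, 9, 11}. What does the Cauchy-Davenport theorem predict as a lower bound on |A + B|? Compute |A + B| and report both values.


Cauchy-Davenport: |A + B| ≥ min(p, |A| + |B| - 1) for A, B nonempty in Z/pZ.
|A| = 5, |B| = 4, p = 13.
CD lower bound = min(13, 5 + 4 - 1) = min(13, 8) = 8.
Compute A + B mod 13 directly:
a = 0: 0+5=5, 0+8=8, 0+9=9, 0+11=11
a = 2: 2+5=7, 2+8=10, 2+9=11, 2+11=0
a = 4: 4+5=9, 4+8=12, 4+9=0, 4+11=2
a = 10: 10+5=2, 10+8=5, 10+9=6, 10+11=8
a = 11: 11+5=3, 11+8=6, 11+9=7, 11+11=9
A + B = {0, 2, 3, 5, 6, 7, 8, 9, 10, 11, 12}, so |A + B| = 11.
Verify: 11 ≥ 8? Yes ✓.

CD lower bound = 8, actual |A + B| = 11.


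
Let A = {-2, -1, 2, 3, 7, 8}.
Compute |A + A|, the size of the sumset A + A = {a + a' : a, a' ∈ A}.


A + A = {a + a' : a, a' ∈ A}; |A| = 6.
General bounds: 2|A| - 1 ≤ |A + A| ≤ |A|(|A|+1)/2, i.e. 11 ≤ |A + A| ≤ 21.
Lower bound 2|A|-1 is attained iff A is an arithmetic progression.
Enumerate sums a + a' for a ≤ a' (symmetric, so this suffices):
a = -2: -2+-2=-4, -2+-1=-3, -2+2=0, -2+3=1, -2+7=5, -2+8=6
a = -1: -1+-1=-2, -1+2=1, -1+3=2, -1+7=6, -1+8=7
a = 2: 2+2=4, 2+3=5, 2+7=9, 2+8=10
a = 3: 3+3=6, 3+7=10, 3+8=11
a = 7: 7+7=14, 7+8=15
a = 8: 8+8=16
Distinct sums: {-4, -3, -2, 0, 1, 2, 4, 5, 6, 7, 9, 10, 11, 14, 15, 16}
|A + A| = 16

|A + A| = 16


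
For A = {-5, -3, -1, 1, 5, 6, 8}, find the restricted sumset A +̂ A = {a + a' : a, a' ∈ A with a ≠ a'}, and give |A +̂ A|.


Restricted sumset: A +̂ A = {a + a' : a ∈ A, a' ∈ A, a ≠ a'}.
Equivalently, take A + A and drop any sum 2a that is achievable ONLY as a + a for a ∈ A (i.e. sums representable only with equal summands).
Enumerate pairs (a, a') with a < a' (symmetric, so each unordered pair gives one sum; this covers all a ≠ a'):
  -5 + -3 = -8
  -5 + -1 = -6
  -5 + 1 = -4
  -5 + 5 = 0
  -5 + 6 = 1
  -5 + 8 = 3
  -3 + -1 = -4
  -3 + 1 = -2
  -3 + 5 = 2
  -3 + 6 = 3
  -3 + 8 = 5
  -1 + 1 = 0
  -1 + 5 = 4
  -1 + 6 = 5
  -1 + 8 = 7
  1 + 5 = 6
  1 + 6 = 7
  1 + 8 = 9
  5 + 6 = 11
  5 + 8 = 13
  6 + 8 = 14
Collected distinct sums: {-8, -6, -4, -2, 0, 1, 2, 3, 4, 5, 6, 7, 9, 11, 13, 14}
|A +̂ A| = 16
(Reference bound: |A +̂ A| ≥ 2|A| - 3 for |A| ≥ 2, with |A| = 7 giving ≥ 11.)

|A +̂ A| = 16


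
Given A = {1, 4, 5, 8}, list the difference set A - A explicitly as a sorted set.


A - A = {a - a' : a, a' ∈ A}.
Compute a - a' for each ordered pair (a, a'):
a = 1: 1-1=0, 1-4=-3, 1-5=-4, 1-8=-7
a = 4: 4-1=3, 4-4=0, 4-5=-1, 4-8=-4
a = 5: 5-1=4, 5-4=1, 5-5=0, 5-8=-3
a = 8: 8-1=7, 8-4=4, 8-5=3, 8-8=0
Collecting distinct values (and noting 0 appears from a-a):
A - A = {-7, -4, -3, -1, 0, 1, 3, 4, 7}
|A - A| = 9

A - A = {-7, -4, -3, -1, 0, 1, 3, 4, 7}


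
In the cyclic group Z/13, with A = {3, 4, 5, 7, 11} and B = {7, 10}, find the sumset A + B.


Work in Z/13Z: reduce every sum a + b modulo 13.
Enumerate all 10 pairs:
a = 3: 3+7=10, 3+10=0
a = 4: 4+7=11, 4+10=1
a = 5: 5+7=12, 5+10=2
a = 7: 7+7=1, 7+10=4
a = 11: 11+7=5, 11+10=8
Distinct residues collected: {0, 1, 2, 4, 5, 8, 10, 11, 12}
|A + B| = 9 (out of 13 total residues).

A + B = {0, 1, 2, 4, 5, 8, 10, 11, 12}


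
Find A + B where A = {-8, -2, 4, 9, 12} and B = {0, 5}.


A + B = {a + b : a ∈ A, b ∈ B}.
Enumerate all |A|·|B| = 5·2 = 10 pairs (a, b) and collect distinct sums.
a = -8: -8+0=-8, -8+5=-3
a = -2: -2+0=-2, -2+5=3
a = 4: 4+0=4, 4+5=9
a = 9: 9+0=9, 9+5=14
a = 12: 12+0=12, 12+5=17
Collecting distinct sums: A + B = {-8, -3, -2, 3, 4, 9, 12, 14, 17}
|A + B| = 9

A + B = {-8, -3, -2, 3, 4, 9, 12, 14, 17}


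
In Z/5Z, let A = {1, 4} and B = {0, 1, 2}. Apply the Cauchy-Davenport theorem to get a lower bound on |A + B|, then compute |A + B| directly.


Cauchy-Davenport: |A + B| ≥ min(p, |A| + |B| - 1) for A, B nonempty in Z/pZ.
|A| = 2, |B| = 3, p = 5.
CD lower bound = min(5, 2 + 3 - 1) = min(5, 4) = 4.
Compute A + B mod 5 directly:
a = 1: 1+0=1, 1+1=2, 1+2=3
a = 4: 4+0=4, 4+1=0, 4+2=1
A + B = {0, 1, 2, 3, 4}, so |A + B| = 5.
Verify: 5 ≥ 4? Yes ✓.

CD lower bound = 4, actual |A + B| = 5.


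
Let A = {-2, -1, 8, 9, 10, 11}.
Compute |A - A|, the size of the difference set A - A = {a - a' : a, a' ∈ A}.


A - A = {a - a' : a, a' ∈ A}; |A| = 6.
Bounds: 2|A|-1 ≤ |A - A| ≤ |A|² - |A| + 1, i.e. 11 ≤ |A - A| ≤ 31.
Note: 0 ∈ A - A always (from a - a). The set is symmetric: if d ∈ A - A then -d ∈ A - A.
Enumerate nonzero differences d = a - a' with a > a' (then include -d):
Positive differences: {1, 2, 3, 9, 10, 11, 12, 13}
Full difference set: {0} ∪ (positive diffs) ∪ (negative diffs).
|A - A| = 1 + 2·8 = 17 (matches direct enumeration: 17).

|A - A| = 17


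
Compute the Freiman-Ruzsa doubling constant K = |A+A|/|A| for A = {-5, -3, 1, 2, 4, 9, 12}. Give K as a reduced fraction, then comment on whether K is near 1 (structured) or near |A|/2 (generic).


|A| = 7.
Compute A + A by enumerating all 49 pairs.
A + A = {-10, -8, -6, -4, -3, -2, -1, 1, 2, 3, 4, 5, 6, 7, 8, 9, 10, 11, 13, 14, 16, 18, 21, 24}, so |A + A| = 24.
K = |A + A| / |A| = 24/7 (already in lowest terms) ≈ 3.4286.
Reference: AP of size 7 gives K = 13/7 ≈ 1.8571; a fully generic set of size 7 gives K ≈ 4.0000.

|A| = 7, |A + A| = 24, K = 24/7.


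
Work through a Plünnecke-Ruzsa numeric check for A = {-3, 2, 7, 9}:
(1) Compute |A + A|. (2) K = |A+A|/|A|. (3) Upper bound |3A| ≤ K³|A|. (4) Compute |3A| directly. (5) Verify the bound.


|A| = 4.
Step 1: Compute A + A by enumerating all 16 pairs.
A + A = {-6, -1, 4, 6, 9, 11, 14, 16, 18}, so |A + A| = 9.
Step 2: Doubling constant K = |A + A|/|A| = 9/4 = 9/4 ≈ 2.2500.
Step 3: Plünnecke-Ruzsa gives |3A| ≤ K³·|A| = (2.2500)³ · 4 ≈ 45.5625.
Step 4: Compute 3A = A + A + A directly by enumerating all triples (a,b,c) ∈ A³; |3A| = 16.
Step 5: Check 16 ≤ 45.5625? Yes ✓.

K = 9/4, Plünnecke-Ruzsa bound K³|A| ≈ 45.5625, |3A| = 16, inequality holds.


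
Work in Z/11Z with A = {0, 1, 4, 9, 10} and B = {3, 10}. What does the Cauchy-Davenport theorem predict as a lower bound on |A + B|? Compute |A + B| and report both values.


Cauchy-Davenport: |A + B| ≥ min(p, |A| + |B| - 1) for A, B nonempty in Z/pZ.
|A| = 5, |B| = 2, p = 11.
CD lower bound = min(11, 5 + 2 - 1) = min(11, 6) = 6.
Compute A + B mod 11 directly:
a = 0: 0+3=3, 0+10=10
a = 1: 1+3=4, 1+10=0
a = 4: 4+3=7, 4+10=3
a = 9: 9+3=1, 9+10=8
a = 10: 10+3=2, 10+10=9
A + B = {0, 1, 2, 3, 4, 7, 8, 9, 10}, so |A + B| = 9.
Verify: 9 ≥ 6? Yes ✓.

CD lower bound = 6, actual |A + B| = 9.


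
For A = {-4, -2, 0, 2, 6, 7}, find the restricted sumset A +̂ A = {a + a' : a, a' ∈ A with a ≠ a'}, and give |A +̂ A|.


Restricted sumset: A +̂ A = {a + a' : a ∈ A, a' ∈ A, a ≠ a'}.
Equivalently, take A + A and drop any sum 2a that is achievable ONLY as a + a for a ∈ A (i.e. sums representable only with equal summands).
Enumerate pairs (a, a') with a < a' (symmetric, so each unordered pair gives one sum; this covers all a ≠ a'):
  -4 + -2 = -6
  -4 + 0 = -4
  -4 + 2 = -2
  -4 + 6 = 2
  -4 + 7 = 3
  -2 + 0 = -2
  -2 + 2 = 0
  -2 + 6 = 4
  -2 + 7 = 5
  0 + 2 = 2
  0 + 6 = 6
  0 + 7 = 7
  2 + 6 = 8
  2 + 7 = 9
  6 + 7 = 13
Collected distinct sums: {-6, -4, -2, 0, 2, 3, 4, 5, 6, 7, 8, 9, 13}
|A +̂ A| = 13
(Reference bound: |A +̂ A| ≥ 2|A| - 3 for |A| ≥ 2, with |A| = 6 giving ≥ 9.)

|A +̂ A| = 13


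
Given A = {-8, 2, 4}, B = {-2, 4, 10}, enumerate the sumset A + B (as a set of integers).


A + B = {a + b : a ∈ A, b ∈ B}.
Enumerate all |A|·|B| = 3·3 = 9 pairs (a, b) and collect distinct sums.
a = -8: -8+-2=-10, -8+4=-4, -8+10=2
a = 2: 2+-2=0, 2+4=6, 2+10=12
a = 4: 4+-2=2, 4+4=8, 4+10=14
Collecting distinct sums: A + B = {-10, -4, 0, 2, 6, 8, 12, 14}
|A + B| = 8

A + B = {-10, -4, 0, 2, 6, 8, 12, 14}


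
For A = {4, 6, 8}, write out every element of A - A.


A - A = {a - a' : a, a' ∈ A}.
Compute a - a' for each ordered pair (a, a'):
a = 4: 4-4=0, 4-6=-2, 4-8=-4
a = 6: 6-4=2, 6-6=0, 6-8=-2
a = 8: 8-4=4, 8-6=2, 8-8=0
Collecting distinct values (and noting 0 appears from a-a):
A - A = {-4, -2, 0, 2, 4}
|A - A| = 5

A - A = {-4, -2, 0, 2, 4}


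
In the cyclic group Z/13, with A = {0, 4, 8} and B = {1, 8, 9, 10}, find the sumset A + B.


Work in Z/13Z: reduce every sum a + b modulo 13.
Enumerate all 12 pairs:
a = 0: 0+1=1, 0+8=8, 0+9=9, 0+10=10
a = 4: 4+1=5, 4+8=12, 4+9=0, 4+10=1
a = 8: 8+1=9, 8+8=3, 8+9=4, 8+10=5
Distinct residues collected: {0, 1, 3, 4, 5, 8, 9, 10, 12}
|A + B| = 9 (out of 13 total residues).

A + B = {0, 1, 3, 4, 5, 8, 9, 10, 12}


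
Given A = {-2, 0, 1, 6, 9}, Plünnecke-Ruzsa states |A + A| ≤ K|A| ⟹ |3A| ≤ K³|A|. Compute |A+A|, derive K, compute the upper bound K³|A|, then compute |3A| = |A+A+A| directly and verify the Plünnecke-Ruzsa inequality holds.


|A| = 5.
Step 1: Compute A + A by enumerating all 25 pairs.
A + A = {-4, -2, -1, 0, 1, 2, 4, 6, 7, 9, 10, 12, 15, 18}, so |A + A| = 14.
Step 2: Doubling constant K = |A + A|/|A| = 14/5 = 14/5 ≈ 2.8000.
Step 3: Plünnecke-Ruzsa gives |3A| ≤ K³·|A| = (2.8000)³ · 5 ≈ 109.7600.
Step 4: Compute 3A = A + A + A directly by enumerating all triples (a,b,c) ∈ A³; |3A| = 26.
Step 5: Check 26 ≤ 109.7600? Yes ✓.

K = 14/5, Plünnecke-Ruzsa bound K³|A| ≈ 109.7600, |3A| = 26, inequality holds.


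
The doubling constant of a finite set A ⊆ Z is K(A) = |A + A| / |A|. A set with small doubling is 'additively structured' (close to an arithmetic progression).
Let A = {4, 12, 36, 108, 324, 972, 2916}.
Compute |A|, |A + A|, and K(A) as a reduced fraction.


|A| = 7.
Compute A + A by enumerating all 49 pairs.
A + A = {8, 16, 24, 40, 48, 72, 112, 120, 144, 216, 328, 336, 360, 432, 648, 976, 984, 1008, 1080, 1296, 1944, 2920, 2928, 2952, 3024, 3240, 3888, 5832}, so |A + A| = 28.
K = |A + A| / |A| = 28/7 = 4/1 ≈ 4.0000.
Reference: AP of size 7 gives K = 13/7 ≈ 1.8571; a fully generic set of size 7 gives K ≈ 4.0000.

|A| = 7, |A + A| = 28, K = 28/7 = 4/1.


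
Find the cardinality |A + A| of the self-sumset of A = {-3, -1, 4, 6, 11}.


A + A = {a + a' : a, a' ∈ A}; |A| = 5.
General bounds: 2|A| - 1 ≤ |A + A| ≤ |A|(|A|+1)/2, i.e. 9 ≤ |A + A| ≤ 15.
Lower bound 2|A|-1 is attained iff A is an arithmetic progression.
Enumerate sums a + a' for a ≤ a' (symmetric, so this suffices):
a = -3: -3+-3=-6, -3+-1=-4, -3+4=1, -3+6=3, -3+11=8
a = -1: -1+-1=-2, -1+4=3, -1+6=5, -1+11=10
a = 4: 4+4=8, 4+6=10, 4+11=15
a = 6: 6+6=12, 6+11=17
a = 11: 11+11=22
Distinct sums: {-6, -4, -2, 1, 3, 5, 8, 10, 12, 15, 17, 22}
|A + A| = 12

|A + A| = 12


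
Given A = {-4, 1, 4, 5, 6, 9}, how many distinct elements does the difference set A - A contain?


A - A = {a - a' : a, a' ∈ A}; |A| = 6.
Bounds: 2|A|-1 ≤ |A - A| ≤ |A|² - |A| + 1, i.e. 11 ≤ |A - A| ≤ 31.
Note: 0 ∈ A - A always (from a - a). The set is symmetric: if d ∈ A - A then -d ∈ A - A.
Enumerate nonzero differences d = a - a' with a > a' (then include -d):
Positive differences: {1, 2, 3, 4, 5, 8, 9, 10, 13}
Full difference set: {0} ∪ (positive diffs) ∪ (negative diffs).
|A - A| = 1 + 2·9 = 19 (matches direct enumeration: 19).

|A - A| = 19


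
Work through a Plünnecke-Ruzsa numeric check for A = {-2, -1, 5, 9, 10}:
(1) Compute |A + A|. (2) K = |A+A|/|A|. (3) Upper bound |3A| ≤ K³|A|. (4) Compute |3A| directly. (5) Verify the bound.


|A| = 5.
Step 1: Compute A + A by enumerating all 25 pairs.
A + A = {-4, -3, -2, 3, 4, 7, 8, 9, 10, 14, 15, 18, 19, 20}, so |A + A| = 14.
Step 2: Doubling constant K = |A + A|/|A| = 14/5 = 14/5 ≈ 2.8000.
Step 3: Plünnecke-Ruzsa gives |3A| ≤ K³·|A| = (2.8000)³ · 5 ≈ 109.7600.
Step 4: Compute 3A = A + A + A directly by enumerating all triples (a,b,c) ∈ A³; |3A| = 28.
Step 5: Check 28 ≤ 109.7600? Yes ✓.

K = 14/5, Plünnecke-Ruzsa bound K³|A| ≈ 109.7600, |3A| = 28, inequality holds.


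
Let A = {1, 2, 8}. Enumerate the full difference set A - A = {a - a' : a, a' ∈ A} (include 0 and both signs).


A - A = {a - a' : a, a' ∈ A}.
Compute a - a' for each ordered pair (a, a'):
a = 1: 1-1=0, 1-2=-1, 1-8=-7
a = 2: 2-1=1, 2-2=0, 2-8=-6
a = 8: 8-1=7, 8-2=6, 8-8=0
Collecting distinct values (and noting 0 appears from a-a):
A - A = {-7, -6, -1, 0, 1, 6, 7}
|A - A| = 7

A - A = {-7, -6, -1, 0, 1, 6, 7}


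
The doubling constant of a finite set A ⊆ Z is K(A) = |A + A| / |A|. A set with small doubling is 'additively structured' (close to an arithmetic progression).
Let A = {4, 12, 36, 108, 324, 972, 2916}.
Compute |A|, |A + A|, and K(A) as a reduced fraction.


|A| = 7.
Compute A + A by enumerating all 49 pairs.
A + A = {8, 16, 24, 40, 48, 72, 112, 120, 144, 216, 328, 336, 360, 432, 648, 976, 984, 1008, 1080, 1296, 1944, 2920, 2928, 2952, 3024, 3240, 3888, 5832}, so |A + A| = 28.
K = |A + A| / |A| = 28/7 = 4/1 ≈ 4.0000.
Reference: AP of size 7 gives K = 13/7 ≈ 1.8571; a fully generic set of size 7 gives K ≈ 4.0000.

|A| = 7, |A + A| = 28, K = 28/7 = 4/1.


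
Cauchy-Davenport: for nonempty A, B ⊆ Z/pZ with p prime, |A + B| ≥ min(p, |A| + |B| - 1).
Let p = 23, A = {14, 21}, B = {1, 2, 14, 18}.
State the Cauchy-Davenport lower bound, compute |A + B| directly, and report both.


Cauchy-Davenport: |A + B| ≥ min(p, |A| + |B| - 1) for A, B nonempty in Z/pZ.
|A| = 2, |B| = 4, p = 23.
CD lower bound = min(23, 2 + 4 - 1) = min(23, 5) = 5.
Compute A + B mod 23 directly:
a = 14: 14+1=15, 14+2=16, 14+14=5, 14+18=9
a = 21: 21+1=22, 21+2=0, 21+14=12, 21+18=16
A + B = {0, 5, 9, 12, 15, 16, 22}, so |A + B| = 7.
Verify: 7 ≥ 5? Yes ✓.

CD lower bound = 5, actual |A + B| = 7.


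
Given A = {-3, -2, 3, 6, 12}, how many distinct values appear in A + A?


A + A = {a + a' : a, a' ∈ A}; |A| = 5.
General bounds: 2|A| - 1 ≤ |A + A| ≤ |A|(|A|+1)/2, i.e. 9 ≤ |A + A| ≤ 15.
Lower bound 2|A|-1 is attained iff A is an arithmetic progression.
Enumerate sums a + a' for a ≤ a' (symmetric, so this suffices):
a = -3: -3+-3=-6, -3+-2=-5, -3+3=0, -3+6=3, -3+12=9
a = -2: -2+-2=-4, -2+3=1, -2+6=4, -2+12=10
a = 3: 3+3=6, 3+6=9, 3+12=15
a = 6: 6+6=12, 6+12=18
a = 12: 12+12=24
Distinct sums: {-6, -5, -4, 0, 1, 3, 4, 6, 9, 10, 12, 15, 18, 24}
|A + A| = 14

|A + A| = 14


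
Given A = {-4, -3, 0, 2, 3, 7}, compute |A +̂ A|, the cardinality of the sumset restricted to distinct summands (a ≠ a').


Restricted sumset: A +̂ A = {a + a' : a ∈ A, a' ∈ A, a ≠ a'}.
Equivalently, take A + A and drop any sum 2a that is achievable ONLY as a + a for a ∈ A (i.e. sums representable only with equal summands).
Enumerate pairs (a, a') with a < a' (symmetric, so each unordered pair gives one sum; this covers all a ≠ a'):
  -4 + -3 = -7
  -4 + 0 = -4
  -4 + 2 = -2
  -4 + 3 = -1
  -4 + 7 = 3
  -3 + 0 = -3
  -3 + 2 = -1
  -3 + 3 = 0
  -3 + 7 = 4
  0 + 2 = 2
  0 + 3 = 3
  0 + 7 = 7
  2 + 3 = 5
  2 + 7 = 9
  3 + 7 = 10
Collected distinct sums: {-7, -4, -3, -2, -1, 0, 2, 3, 4, 5, 7, 9, 10}
|A +̂ A| = 13
(Reference bound: |A +̂ A| ≥ 2|A| - 3 for |A| ≥ 2, with |A| = 6 giving ≥ 9.)

|A +̂ A| = 13


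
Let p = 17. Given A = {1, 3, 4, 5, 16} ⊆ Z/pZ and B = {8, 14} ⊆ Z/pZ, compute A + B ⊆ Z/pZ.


Work in Z/17Z: reduce every sum a + b modulo 17.
Enumerate all 10 pairs:
a = 1: 1+8=9, 1+14=15
a = 3: 3+8=11, 3+14=0
a = 4: 4+8=12, 4+14=1
a = 5: 5+8=13, 5+14=2
a = 16: 16+8=7, 16+14=13
Distinct residues collected: {0, 1, 2, 7, 9, 11, 12, 13, 15}
|A + B| = 9 (out of 17 total residues).

A + B = {0, 1, 2, 7, 9, 11, 12, 13, 15}


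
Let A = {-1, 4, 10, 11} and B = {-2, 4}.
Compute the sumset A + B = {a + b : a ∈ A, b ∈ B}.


A + B = {a + b : a ∈ A, b ∈ B}.
Enumerate all |A|·|B| = 4·2 = 8 pairs (a, b) and collect distinct sums.
a = -1: -1+-2=-3, -1+4=3
a = 4: 4+-2=2, 4+4=8
a = 10: 10+-2=8, 10+4=14
a = 11: 11+-2=9, 11+4=15
Collecting distinct sums: A + B = {-3, 2, 3, 8, 9, 14, 15}
|A + B| = 7

A + B = {-3, 2, 3, 8, 9, 14, 15}


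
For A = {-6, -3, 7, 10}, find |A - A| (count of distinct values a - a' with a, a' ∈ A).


A - A = {a - a' : a, a' ∈ A}; |A| = 4.
Bounds: 2|A|-1 ≤ |A - A| ≤ |A|² - |A| + 1, i.e. 7 ≤ |A - A| ≤ 13.
Note: 0 ∈ A - A always (from a - a). The set is symmetric: if d ∈ A - A then -d ∈ A - A.
Enumerate nonzero differences d = a - a' with a > a' (then include -d):
Positive differences: {3, 10, 13, 16}
Full difference set: {0} ∪ (positive diffs) ∪ (negative diffs).
|A - A| = 1 + 2·4 = 9 (matches direct enumeration: 9).

|A - A| = 9


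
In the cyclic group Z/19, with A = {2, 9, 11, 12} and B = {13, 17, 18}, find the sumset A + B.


Work in Z/19Z: reduce every sum a + b modulo 19.
Enumerate all 12 pairs:
a = 2: 2+13=15, 2+17=0, 2+18=1
a = 9: 9+13=3, 9+17=7, 9+18=8
a = 11: 11+13=5, 11+17=9, 11+18=10
a = 12: 12+13=6, 12+17=10, 12+18=11
Distinct residues collected: {0, 1, 3, 5, 6, 7, 8, 9, 10, 11, 15}
|A + B| = 11 (out of 19 total residues).

A + B = {0, 1, 3, 5, 6, 7, 8, 9, 10, 11, 15}


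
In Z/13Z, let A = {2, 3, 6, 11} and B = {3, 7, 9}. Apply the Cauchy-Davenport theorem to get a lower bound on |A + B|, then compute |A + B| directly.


Cauchy-Davenport: |A + B| ≥ min(p, |A| + |B| - 1) for A, B nonempty in Z/pZ.
|A| = 4, |B| = 3, p = 13.
CD lower bound = min(13, 4 + 3 - 1) = min(13, 6) = 6.
Compute A + B mod 13 directly:
a = 2: 2+3=5, 2+7=9, 2+9=11
a = 3: 3+3=6, 3+7=10, 3+9=12
a = 6: 6+3=9, 6+7=0, 6+9=2
a = 11: 11+3=1, 11+7=5, 11+9=7
A + B = {0, 1, 2, 5, 6, 7, 9, 10, 11, 12}, so |A + B| = 10.
Verify: 10 ≥ 6? Yes ✓.

CD lower bound = 6, actual |A + B| = 10.


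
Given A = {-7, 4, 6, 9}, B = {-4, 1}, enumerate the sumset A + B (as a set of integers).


A + B = {a + b : a ∈ A, b ∈ B}.
Enumerate all |A|·|B| = 4·2 = 8 pairs (a, b) and collect distinct sums.
a = -7: -7+-4=-11, -7+1=-6
a = 4: 4+-4=0, 4+1=5
a = 6: 6+-4=2, 6+1=7
a = 9: 9+-4=5, 9+1=10
Collecting distinct sums: A + B = {-11, -6, 0, 2, 5, 7, 10}
|A + B| = 7

A + B = {-11, -6, 0, 2, 5, 7, 10}


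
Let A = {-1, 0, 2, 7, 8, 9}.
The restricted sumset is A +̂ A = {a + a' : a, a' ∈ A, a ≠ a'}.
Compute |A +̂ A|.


Restricted sumset: A +̂ A = {a + a' : a ∈ A, a' ∈ A, a ≠ a'}.
Equivalently, take A + A and drop any sum 2a that is achievable ONLY as a + a for a ∈ A (i.e. sums representable only with equal summands).
Enumerate pairs (a, a') with a < a' (symmetric, so each unordered pair gives one sum; this covers all a ≠ a'):
  -1 + 0 = -1
  -1 + 2 = 1
  -1 + 7 = 6
  -1 + 8 = 7
  -1 + 9 = 8
  0 + 2 = 2
  0 + 7 = 7
  0 + 8 = 8
  0 + 9 = 9
  2 + 7 = 9
  2 + 8 = 10
  2 + 9 = 11
  7 + 8 = 15
  7 + 9 = 16
  8 + 9 = 17
Collected distinct sums: {-1, 1, 2, 6, 7, 8, 9, 10, 11, 15, 16, 17}
|A +̂ A| = 12
(Reference bound: |A +̂ A| ≥ 2|A| - 3 for |A| ≥ 2, with |A| = 6 giving ≥ 9.)

|A +̂ A| = 12


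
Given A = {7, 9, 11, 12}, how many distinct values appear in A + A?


A + A = {a + a' : a, a' ∈ A}; |A| = 4.
General bounds: 2|A| - 1 ≤ |A + A| ≤ |A|(|A|+1)/2, i.e. 7 ≤ |A + A| ≤ 10.
Lower bound 2|A|-1 is attained iff A is an arithmetic progression.
Enumerate sums a + a' for a ≤ a' (symmetric, so this suffices):
a = 7: 7+7=14, 7+9=16, 7+11=18, 7+12=19
a = 9: 9+9=18, 9+11=20, 9+12=21
a = 11: 11+11=22, 11+12=23
a = 12: 12+12=24
Distinct sums: {14, 16, 18, 19, 20, 21, 22, 23, 24}
|A + A| = 9

|A + A| = 9


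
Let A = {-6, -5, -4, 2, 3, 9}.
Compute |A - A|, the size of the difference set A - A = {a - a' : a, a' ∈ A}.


A - A = {a - a' : a, a' ∈ A}; |A| = 6.
Bounds: 2|A|-1 ≤ |A - A| ≤ |A|² - |A| + 1, i.e. 11 ≤ |A - A| ≤ 31.
Note: 0 ∈ A - A always (from a - a). The set is symmetric: if d ∈ A - A then -d ∈ A - A.
Enumerate nonzero differences d = a - a' with a > a' (then include -d):
Positive differences: {1, 2, 6, 7, 8, 9, 13, 14, 15}
Full difference set: {0} ∪ (positive diffs) ∪ (negative diffs).
|A - A| = 1 + 2·9 = 19 (matches direct enumeration: 19).

|A - A| = 19


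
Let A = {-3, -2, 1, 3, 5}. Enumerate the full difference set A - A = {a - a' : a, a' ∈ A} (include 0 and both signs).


A - A = {a - a' : a, a' ∈ A}.
Compute a - a' for each ordered pair (a, a'):
a = -3: -3--3=0, -3--2=-1, -3-1=-4, -3-3=-6, -3-5=-8
a = -2: -2--3=1, -2--2=0, -2-1=-3, -2-3=-5, -2-5=-7
a = 1: 1--3=4, 1--2=3, 1-1=0, 1-3=-2, 1-5=-4
a = 3: 3--3=6, 3--2=5, 3-1=2, 3-3=0, 3-5=-2
a = 5: 5--3=8, 5--2=7, 5-1=4, 5-3=2, 5-5=0
Collecting distinct values (and noting 0 appears from a-a):
A - A = {-8, -7, -6, -5, -4, -3, -2, -1, 0, 1, 2, 3, 4, 5, 6, 7, 8}
|A - A| = 17

A - A = {-8, -7, -6, -5, -4, -3, -2, -1, 0, 1, 2, 3, 4, 5, 6, 7, 8}


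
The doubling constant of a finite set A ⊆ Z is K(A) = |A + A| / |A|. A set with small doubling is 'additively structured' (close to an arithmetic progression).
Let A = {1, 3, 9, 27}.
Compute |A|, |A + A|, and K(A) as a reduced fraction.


|A| = 4.
Compute A + A by enumerating all 16 pairs.
A + A = {2, 4, 6, 10, 12, 18, 28, 30, 36, 54}, so |A + A| = 10.
K = |A + A| / |A| = 10/4 = 5/2 ≈ 2.5000.
Reference: AP of size 4 gives K = 7/4 ≈ 1.7500; a fully generic set of size 4 gives K ≈ 2.5000.

|A| = 4, |A + A| = 10, K = 10/4 = 5/2.


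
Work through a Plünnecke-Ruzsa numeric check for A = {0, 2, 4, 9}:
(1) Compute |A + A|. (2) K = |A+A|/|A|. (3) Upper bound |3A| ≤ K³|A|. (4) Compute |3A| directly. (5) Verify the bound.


|A| = 4.
Step 1: Compute A + A by enumerating all 16 pairs.
A + A = {0, 2, 4, 6, 8, 9, 11, 13, 18}, so |A + A| = 9.
Step 2: Doubling constant K = |A + A|/|A| = 9/4 = 9/4 ≈ 2.2500.
Step 3: Plünnecke-Ruzsa gives |3A| ≤ K³·|A| = (2.2500)³ · 4 ≈ 45.5625.
Step 4: Compute 3A = A + A + A directly by enumerating all triples (a,b,c) ∈ A³; |3A| = 16.
Step 5: Check 16 ≤ 45.5625? Yes ✓.

K = 9/4, Plünnecke-Ruzsa bound K³|A| ≈ 45.5625, |3A| = 16, inequality holds.


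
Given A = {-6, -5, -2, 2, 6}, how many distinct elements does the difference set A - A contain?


A - A = {a - a' : a, a' ∈ A}; |A| = 5.
Bounds: 2|A|-1 ≤ |A - A| ≤ |A|² - |A| + 1, i.e. 9 ≤ |A - A| ≤ 21.
Note: 0 ∈ A - A always (from a - a). The set is symmetric: if d ∈ A - A then -d ∈ A - A.
Enumerate nonzero differences d = a - a' with a > a' (then include -d):
Positive differences: {1, 3, 4, 7, 8, 11, 12}
Full difference set: {0} ∪ (positive diffs) ∪ (negative diffs).
|A - A| = 1 + 2·7 = 15 (matches direct enumeration: 15).

|A - A| = 15


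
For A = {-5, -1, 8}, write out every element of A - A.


A - A = {a - a' : a, a' ∈ A}.
Compute a - a' for each ordered pair (a, a'):
a = -5: -5--5=0, -5--1=-4, -5-8=-13
a = -1: -1--5=4, -1--1=0, -1-8=-9
a = 8: 8--5=13, 8--1=9, 8-8=0
Collecting distinct values (and noting 0 appears from a-a):
A - A = {-13, -9, -4, 0, 4, 9, 13}
|A - A| = 7

A - A = {-13, -9, -4, 0, 4, 9, 13}


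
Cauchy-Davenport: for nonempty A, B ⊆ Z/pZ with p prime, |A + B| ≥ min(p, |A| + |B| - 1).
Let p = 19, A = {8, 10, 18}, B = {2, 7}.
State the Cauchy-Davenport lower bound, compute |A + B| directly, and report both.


Cauchy-Davenport: |A + B| ≥ min(p, |A| + |B| - 1) for A, B nonempty in Z/pZ.
|A| = 3, |B| = 2, p = 19.
CD lower bound = min(19, 3 + 2 - 1) = min(19, 4) = 4.
Compute A + B mod 19 directly:
a = 8: 8+2=10, 8+7=15
a = 10: 10+2=12, 10+7=17
a = 18: 18+2=1, 18+7=6
A + B = {1, 6, 10, 12, 15, 17}, so |A + B| = 6.
Verify: 6 ≥ 4? Yes ✓.

CD lower bound = 4, actual |A + B| = 6.


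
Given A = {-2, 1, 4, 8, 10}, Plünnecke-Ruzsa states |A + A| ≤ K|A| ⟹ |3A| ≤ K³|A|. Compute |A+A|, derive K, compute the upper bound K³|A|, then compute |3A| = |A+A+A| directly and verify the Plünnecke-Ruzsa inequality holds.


|A| = 5.
Step 1: Compute A + A by enumerating all 25 pairs.
A + A = {-4, -1, 2, 5, 6, 8, 9, 11, 12, 14, 16, 18, 20}, so |A + A| = 13.
Step 2: Doubling constant K = |A + A|/|A| = 13/5 = 13/5 ≈ 2.6000.
Step 3: Plünnecke-Ruzsa gives |3A| ≤ K³·|A| = (2.6000)³ · 5 ≈ 87.8800.
Step 4: Compute 3A = A + A + A directly by enumerating all triples (a,b,c) ∈ A³; |3A| = 24.
Step 5: Check 24 ≤ 87.8800? Yes ✓.

K = 13/5, Plünnecke-Ruzsa bound K³|A| ≈ 87.8800, |3A| = 24, inequality holds.


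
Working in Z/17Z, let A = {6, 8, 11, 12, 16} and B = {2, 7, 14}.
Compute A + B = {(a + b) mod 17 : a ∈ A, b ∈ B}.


Work in Z/17Z: reduce every sum a + b modulo 17.
Enumerate all 15 pairs:
a = 6: 6+2=8, 6+7=13, 6+14=3
a = 8: 8+2=10, 8+7=15, 8+14=5
a = 11: 11+2=13, 11+7=1, 11+14=8
a = 12: 12+2=14, 12+7=2, 12+14=9
a = 16: 16+2=1, 16+7=6, 16+14=13
Distinct residues collected: {1, 2, 3, 5, 6, 8, 9, 10, 13, 14, 15}
|A + B| = 11 (out of 17 total residues).

A + B = {1, 2, 3, 5, 6, 8, 9, 10, 13, 14, 15}


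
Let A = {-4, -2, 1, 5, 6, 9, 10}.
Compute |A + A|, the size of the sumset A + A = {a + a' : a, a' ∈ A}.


A + A = {a + a' : a, a' ∈ A}; |A| = 7.
General bounds: 2|A| - 1 ≤ |A + A| ≤ |A|(|A|+1)/2, i.e. 13 ≤ |A + A| ≤ 28.
Lower bound 2|A|-1 is attained iff A is an arithmetic progression.
Enumerate sums a + a' for a ≤ a' (symmetric, so this suffices):
a = -4: -4+-4=-8, -4+-2=-6, -4+1=-3, -4+5=1, -4+6=2, -4+9=5, -4+10=6
a = -2: -2+-2=-4, -2+1=-1, -2+5=3, -2+6=4, -2+9=7, -2+10=8
a = 1: 1+1=2, 1+5=6, 1+6=7, 1+9=10, 1+10=11
a = 5: 5+5=10, 5+6=11, 5+9=14, 5+10=15
a = 6: 6+6=12, 6+9=15, 6+10=16
a = 9: 9+9=18, 9+10=19
a = 10: 10+10=20
Distinct sums: {-8, -6, -4, -3, -1, 1, 2, 3, 4, 5, 6, 7, 8, 10, 11, 12, 14, 15, 16, 18, 19, 20}
|A + A| = 22

|A + A| = 22


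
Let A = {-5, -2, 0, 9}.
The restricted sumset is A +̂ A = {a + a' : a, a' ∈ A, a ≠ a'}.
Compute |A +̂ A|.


Restricted sumset: A +̂ A = {a + a' : a ∈ A, a' ∈ A, a ≠ a'}.
Equivalently, take A + A and drop any sum 2a that is achievable ONLY as a + a for a ∈ A (i.e. sums representable only with equal summands).
Enumerate pairs (a, a') with a < a' (symmetric, so each unordered pair gives one sum; this covers all a ≠ a'):
  -5 + -2 = -7
  -5 + 0 = -5
  -5 + 9 = 4
  -2 + 0 = -2
  -2 + 9 = 7
  0 + 9 = 9
Collected distinct sums: {-7, -5, -2, 4, 7, 9}
|A +̂ A| = 6
(Reference bound: |A +̂ A| ≥ 2|A| - 3 for |A| ≥ 2, with |A| = 4 giving ≥ 5.)

|A +̂ A| = 6


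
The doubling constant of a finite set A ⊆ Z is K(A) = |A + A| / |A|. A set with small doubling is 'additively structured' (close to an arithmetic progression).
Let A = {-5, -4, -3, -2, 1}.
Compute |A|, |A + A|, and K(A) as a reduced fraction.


|A| = 5.
Compute A + A by enumerating all 25 pairs.
A + A = {-10, -9, -8, -7, -6, -5, -4, -3, -2, -1, 2}, so |A + A| = 11.
K = |A + A| / |A| = 11/5 (already in lowest terms) ≈ 2.2000.
Reference: AP of size 5 gives K = 9/5 ≈ 1.8000; a fully generic set of size 5 gives K ≈ 3.0000.

|A| = 5, |A + A| = 11, K = 11/5.


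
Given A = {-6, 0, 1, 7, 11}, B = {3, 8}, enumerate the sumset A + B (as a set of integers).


A + B = {a + b : a ∈ A, b ∈ B}.
Enumerate all |A|·|B| = 5·2 = 10 pairs (a, b) and collect distinct sums.
a = -6: -6+3=-3, -6+8=2
a = 0: 0+3=3, 0+8=8
a = 1: 1+3=4, 1+8=9
a = 7: 7+3=10, 7+8=15
a = 11: 11+3=14, 11+8=19
Collecting distinct sums: A + B = {-3, 2, 3, 4, 8, 9, 10, 14, 15, 19}
|A + B| = 10

A + B = {-3, 2, 3, 4, 8, 9, 10, 14, 15, 19}


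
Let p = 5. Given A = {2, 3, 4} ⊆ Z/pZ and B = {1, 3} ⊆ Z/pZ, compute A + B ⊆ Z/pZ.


Work in Z/5Z: reduce every sum a + b modulo 5.
Enumerate all 6 pairs:
a = 2: 2+1=3, 2+3=0
a = 3: 3+1=4, 3+3=1
a = 4: 4+1=0, 4+3=2
Distinct residues collected: {0, 1, 2, 3, 4}
|A + B| = 5 (out of 5 total residues).

A + B = {0, 1, 2, 3, 4}


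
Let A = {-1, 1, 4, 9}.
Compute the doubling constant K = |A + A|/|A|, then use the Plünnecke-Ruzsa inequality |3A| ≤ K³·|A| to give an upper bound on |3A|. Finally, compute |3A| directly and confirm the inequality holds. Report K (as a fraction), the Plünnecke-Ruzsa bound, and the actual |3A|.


|A| = 4.
Step 1: Compute A + A by enumerating all 16 pairs.
A + A = {-2, 0, 2, 3, 5, 8, 10, 13, 18}, so |A + A| = 9.
Step 2: Doubling constant K = |A + A|/|A| = 9/4 = 9/4 ≈ 2.2500.
Step 3: Plünnecke-Ruzsa gives |3A| ≤ K³·|A| = (2.2500)³ · 4 ≈ 45.5625.
Step 4: Compute 3A = A + A + A directly by enumerating all triples (a,b,c) ∈ A³; |3A| = 16.
Step 5: Check 16 ≤ 45.5625? Yes ✓.

K = 9/4, Plünnecke-Ruzsa bound K³|A| ≈ 45.5625, |3A| = 16, inequality holds.


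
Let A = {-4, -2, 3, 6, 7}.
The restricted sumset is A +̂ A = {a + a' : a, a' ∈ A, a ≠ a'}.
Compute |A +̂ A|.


Restricted sumset: A +̂ A = {a + a' : a ∈ A, a' ∈ A, a ≠ a'}.
Equivalently, take A + A and drop any sum 2a that is achievable ONLY as a + a for a ∈ A (i.e. sums representable only with equal summands).
Enumerate pairs (a, a') with a < a' (symmetric, so each unordered pair gives one sum; this covers all a ≠ a'):
  -4 + -2 = -6
  -4 + 3 = -1
  -4 + 6 = 2
  -4 + 7 = 3
  -2 + 3 = 1
  -2 + 6 = 4
  -2 + 7 = 5
  3 + 6 = 9
  3 + 7 = 10
  6 + 7 = 13
Collected distinct sums: {-6, -1, 1, 2, 3, 4, 5, 9, 10, 13}
|A +̂ A| = 10
(Reference bound: |A +̂ A| ≥ 2|A| - 3 for |A| ≥ 2, with |A| = 5 giving ≥ 7.)

|A +̂ A| = 10


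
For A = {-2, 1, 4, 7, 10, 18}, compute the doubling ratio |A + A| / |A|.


|A| = 6.
Compute A + A by enumerating all 36 pairs.
A + A = {-4, -1, 2, 5, 8, 11, 14, 16, 17, 19, 20, 22, 25, 28, 36}, so |A + A| = 15.
K = |A + A| / |A| = 15/6 = 5/2 ≈ 2.5000.
Reference: AP of size 6 gives K = 11/6 ≈ 1.8333; a fully generic set of size 6 gives K ≈ 3.5000.

|A| = 6, |A + A| = 15, K = 15/6 = 5/2.


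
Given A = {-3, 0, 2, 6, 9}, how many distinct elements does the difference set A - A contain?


A - A = {a - a' : a, a' ∈ A}; |A| = 5.
Bounds: 2|A|-1 ≤ |A - A| ≤ |A|² - |A| + 1, i.e. 9 ≤ |A - A| ≤ 21.
Note: 0 ∈ A - A always (from a - a). The set is symmetric: if d ∈ A - A then -d ∈ A - A.
Enumerate nonzero differences d = a - a' with a > a' (then include -d):
Positive differences: {2, 3, 4, 5, 6, 7, 9, 12}
Full difference set: {0} ∪ (positive diffs) ∪ (negative diffs).
|A - A| = 1 + 2·8 = 17 (matches direct enumeration: 17).

|A - A| = 17


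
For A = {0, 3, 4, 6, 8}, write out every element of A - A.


A - A = {a - a' : a, a' ∈ A}.
Compute a - a' for each ordered pair (a, a'):
a = 0: 0-0=0, 0-3=-3, 0-4=-4, 0-6=-6, 0-8=-8
a = 3: 3-0=3, 3-3=0, 3-4=-1, 3-6=-3, 3-8=-5
a = 4: 4-0=4, 4-3=1, 4-4=0, 4-6=-2, 4-8=-4
a = 6: 6-0=6, 6-3=3, 6-4=2, 6-6=0, 6-8=-2
a = 8: 8-0=8, 8-3=5, 8-4=4, 8-6=2, 8-8=0
Collecting distinct values (and noting 0 appears from a-a):
A - A = {-8, -6, -5, -4, -3, -2, -1, 0, 1, 2, 3, 4, 5, 6, 8}
|A - A| = 15

A - A = {-8, -6, -5, -4, -3, -2, -1, 0, 1, 2, 3, 4, 5, 6, 8}


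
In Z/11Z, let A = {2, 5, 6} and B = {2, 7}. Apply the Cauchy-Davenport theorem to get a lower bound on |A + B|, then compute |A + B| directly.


Cauchy-Davenport: |A + B| ≥ min(p, |A| + |B| - 1) for A, B nonempty in Z/pZ.
|A| = 3, |B| = 2, p = 11.
CD lower bound = min(11, 3 + 2 - 1) = min(11, 4) = 4.
Compute A + B mod 11 directly:
a = 2: 2+2=4, 2+7=9
a = 5: 5+2=7, 5+7=1
a = 6: 6+2=8, 6+7=2
A + B = {1, 2, 4, 7, 8, 9}, so |A + B| = 6.
Verify: 6 ≥ 4? Yes ✓.

CD lower bound = 4, actual |A + B| = 6.


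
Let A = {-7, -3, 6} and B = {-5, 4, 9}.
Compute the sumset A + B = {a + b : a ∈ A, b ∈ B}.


A + B = {a + b : a ∈ A, b ∈ B}.
Enumerate all |A|·|B| = 3·3 = 9 pairs (a, b) and collect distinct sums.
a = -7: -7+-5=-12, -7+4=-3, -7+9=2
a = -3: -3+-5=-8, -3+4=1, -3+9=6
a = 6: 6+-5=1, 6+4=10, 6+9=15
Collecting distinct sums: A + B = {-12, -8, -3, 1, 2, 6, 10, 15}
|A + B| = 8

A + B = {-12, -8, -3, 1, 2, 6, 10, 15}


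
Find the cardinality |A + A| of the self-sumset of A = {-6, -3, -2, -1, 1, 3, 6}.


A + A = {a + a' : a, a' ∈ A}; |A| = 7.
General bounds: 2|A| - 1 ≤ |A + A| ≤ |A|(|A|+1)/2, i.e. 13 ≤ |A + A| ≤ 28.
Lower bound 2|A|-1 is attained iff A is an arithmetic progression.
Enumerate sums a + a' for a ≤ a' (symmetric, so this suffices):
a = -6: -6+-6=-12, -6+-3=-9, -6+-2=-8, -6+-1=-7, -6+1=-5, -6+3=-3, -6+6=0
a = -3: -3+-3=-6, -3+-2=-5, -3+-1=-4, -3+1=-2, -3+3=0, -3+6=3
a = -2: -2+-2=-4, -2+-1=-3, -2+1=-1, -2+3=1, -2+6=4
a = -1: -1+-1=-2, -1+1=0, -1+3=2, -1+6=5
a = 1: 1+1=2, 1+3=4, 1+6=7
a = 3: 3+3=6, 3+6=9
a = 6: 6+6=12
Distinct sums: {-12, -9, -8, -7, -6, -5, -4, -3, -2, -1, 0, 1, 2, 3, 4, 5, 6, 7, 9, 12}
|A + A| = 20

|A + A| = 20


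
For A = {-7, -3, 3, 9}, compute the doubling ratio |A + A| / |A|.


|A| = 4.
Compute A + A by enumerating all 16 pairs.
A + A = {-14, -10, -6, -4, 0, 2, 6, 12, 18}, so |A + A| = 9.
K = |A + A| / |A| = 9/4 (already in lowest terms) ≈ 2.2500.
Reference: AP of size 4 gives K = 7/4 ≈ 1.7500; a fully generic set of size 4 gives K ≈ 2.5000.

|A| = 4, |A + A| = 9, K = 9/4.


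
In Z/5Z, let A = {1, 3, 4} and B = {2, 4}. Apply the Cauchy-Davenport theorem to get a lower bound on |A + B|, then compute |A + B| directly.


Cauchy-Davenport: |A + B| ≥ min(p, |A| + |B| - 1) for A, B nonempty in Z/pZ.
|A| = 3, |B| = 2, p = 5.
CD lower bound = min(5, 3 + 2 - 1) = min(5, 4) = 4.
Compute A + B mod 5 directly:
a = 1: 1+2=3, 1+4=0
a = 3: 3+2=0, 3+4=2
a = 4: 4+2=1, 4+4=3
A + B = {0, 1, 2, 3}, so |A + B| = 4.
Verify: 4 ≥ 4? Yes ✓.

CD lower bound = 4, actual |A + B| = 4.


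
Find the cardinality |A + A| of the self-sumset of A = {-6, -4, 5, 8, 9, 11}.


A + A = {a + a' : a, a' ∈ A}; |A| = 6.
General bounds: 2|A| - 1 ≤ |A + A| ≤ |A|(|A|+1)/2, i.e. 11 ≤ |A + A| ≤ 21.
Lower bound 2|A|-1 is attained iff A is an arithmetic progression.
Enumerate sums a + a' for a ≤ a' (symmetric, so this suffices):
a = -6: -6+-6=-12, -6+-4=-10, -6+5=-1, -6+8=2, -6+9=3, -6+11=5
a = -4: -4+-4=-8, -4+5=1, -4+8=4, -4+9=5, -4+11=7
a = 5: 5+5=10, 5+8=13, 5+9=14, 5+11=16
a = 8: 8+8=16, 8+9=17, 8+11=19
a = 9: 9+9=18, 9+11=20
a = 11: 11+11=22
Distinct sums: {-12, -10, -8, -1, 1, 2, 3, 4, 5, 7, 10, 13, 14, 16, 17, 18, 19, 20, 22}
|A + A| = 19

|A + A| = 19


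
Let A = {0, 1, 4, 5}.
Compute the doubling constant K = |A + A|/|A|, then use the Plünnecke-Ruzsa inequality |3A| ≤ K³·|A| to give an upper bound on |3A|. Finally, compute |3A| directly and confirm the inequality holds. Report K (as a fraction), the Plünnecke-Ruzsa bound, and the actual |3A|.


|A| = 4.
Step 1: Compute A + A by enumerating all 16 pairs.
A + A = {0, 1, 2, 4, 5, 6, 8, 9, 10}, so |A + A| = 9.
Step 2: Doubling constant K = |A + A|/|A| = 9/4 = 9/4 ≈ 2.2500.
Step 3: Plünnecke-Ruzsa gives |3A| ≤ K³·|A| = (2.2500)³ · 4 ≈ 45.5625.
Step 4: Compute 3A = A + A + A directly by enumerating all triples (a,b,c) ∈ A³; |3A| = 16.
Step 5: Check 16 ≤ 45.5625? Yes ✓.

K = 9/4, Plünnecke-Ruzsa bound K³|A| ≈ 45.5625, |3A| = 16, inequality holds.


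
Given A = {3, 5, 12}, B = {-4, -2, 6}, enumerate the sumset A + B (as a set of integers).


A + B = {a + b : a ∈ A, b ∈ B}.
Enumerate all |A|·|B| = 3·3 = 9 pairs (a, b) and collect distinct sums.
a = 3: 3+-4=-1, 3+-2=1, 3+6=9
a = 5: 5+-4=1, 5+-2=3, 5+6=11
a = 12: 12+-4=8, 12+-2=10, 12+6=18
Collecting distinct sums: A + B = {-1, 1, 3, 8, 9, 10, 11, 18}
|A + B| = 8

A + B = {-1, 1, 3, 8, 9, 10, 11, 18}


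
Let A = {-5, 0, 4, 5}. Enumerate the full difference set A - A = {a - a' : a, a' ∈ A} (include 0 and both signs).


A - A = {a - a' : a, a' ∈ A}.
Compute a - a' for each ordered pair (a, a'):
a = -5: -5--5=0, -5-0=-5, -5-4=-9, -5-5=-10
a = 0: 0--5=5, 0-0=0, 0-4=-4, 0-5=-5
a = 4: 4--5=9, 4-0=4, 4-4=0, 4-5=-1
a = 5: 5--5=10, 5-0=5, 5-4=1, 5-5=0
Collecting distinct values (and noting 0 appears from a-a):
A - A = {-10, -9, -5, -4, -1, 0, 1, 4, 5, 9, 10}
|A - A| = 11

A - A = {-10, -9, -5, -4, -1, 0, 1, 4, 5, 9, 10}


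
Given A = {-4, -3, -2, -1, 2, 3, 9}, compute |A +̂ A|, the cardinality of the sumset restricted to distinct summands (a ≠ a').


Restricted sumset: A +̂ A = {a + a' : a ∈ A, a' ∈ A, a ≠ a'}.
Equivalently, take A + A and drop any sum 2a that is achievable ONLY as a + a for a ∈ A (i.e. sums representable only with equal summands).
Enumerate pairs (a, a') with a < a' (symmetric, so each unordered pair gives one sum; this covers all a ≠ a'):
  -4 + -3 = -7
  -4 + -2 = -6
  -4 + -1 = -5
  -4 + 2 = -2
  -4 + 3 = -1
  -4 + 9 = 5
  -3 + -2 = -5
  -3 + -1 = -4
  -3 + 2 = -1
  -3 + 3 = 0
  -3 + 9 = 6
  -2 + -1 = -3
  -2 + 2 = 0
  -2 + 3 = 1
  -2 + 9 = 7
  -1 + 2 = 1
  -1 + 3 = 2
  -1 + 9 = 8
  2 + 3 = 5
  2 + 9 = 11
  3 + 9 = 12
Collected distinct sums: {-7, -6, -5, -4, -3, -2, -1, 0, 1, 2, 5, 6, 7, 8, 11, 12}
|A +̂ A| = 16
(Reference bound: |A +̂ A| ≥ 2|A| - 3 for |A| ≥ 2, with |A| = 7 giving ≥ 11.)

|A +̂ A| = 16


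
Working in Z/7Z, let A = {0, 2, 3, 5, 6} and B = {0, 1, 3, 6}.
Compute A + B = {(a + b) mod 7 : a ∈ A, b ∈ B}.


Work in Z/7Z: reduce every sum a + b modulo 7.
Enumerate all 20 pairs:
a = 0: 0+0=0, 0+1=1, 0+3=3, 0+6=6
a = 2: 2+0=2, 2+1=3, 2+3=5, 2+6=1
a = 3: 3+0=3, 3+1=4, 3+3=6, 3+6=2
a = 5: 5+0=5, 5+1=6, 5+3=1, 5+6=4
a = 6: 6+0=6, 6+1=0, 6+3=2, 6+6=5
Distinct residues collected: {0, 1, 2, 3, 4, 5, 6}
|A + B| = 7 (out of 7 total residues).

A + B = {0, 1, 2, 3, 4, 5, 6}


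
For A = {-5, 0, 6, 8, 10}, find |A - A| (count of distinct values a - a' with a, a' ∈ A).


A - A = {a - a' : a, a' ∈ A}; |A| = 5.
Bounds: 2|A|-1 ≤ |A - A| ≤ |A|² - |A| + 1, i.e. 9 ≤ |A - A| ≤ 21.
Note: 0 ∈ A - A always (from a - a). The set is symmetric: if d ∈ A - A then -d ∈ A - A.
Enumerate nonzero differences d = a - a' with a > a' (then include -d):
Positive differences: {2, 4, 5, 6, 8, 10, 11, 13, 15}
Full difference set: {0} ∪ (positive diffs) ∪ (negative diffs).
|A - A| = 1 + 2·9 = 19 (matches direct enumeration: 19).

|A - A| = 19


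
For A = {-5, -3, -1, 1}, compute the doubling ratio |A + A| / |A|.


|A| = 4.
Compute A + A by enumerating all 16 pairs.
A + A = {-10, -8, -6, -4, -2, 0, 2}, so |A + A| = 7.
K = |A + A| / |A| = 7/4 (already in lowest terms) ≈ 1.7500.
Reference: AP of size 4 gives K = 7/4 ≈ 1.7500; a fully generic set of size 4 gives K ≈ 2.5000.

|A| = 4, |A + A| = 7, K = 7/4.


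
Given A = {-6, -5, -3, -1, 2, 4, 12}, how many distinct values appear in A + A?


A + A = {a + a' : a, a' ∈ A}; |A| = 7.
General bounds: 2|A| - 1 ≤ |A + A| ≤ |A|(|A|+1)/2, i.e. 13 ≤ |A + A| ≤ 28.
Lower bound 2|A|-1 is attained iff A is an arithmetic progression.
Enumerate sums a + a' for a ≤ a' (symmetric, so this suffices):
a = -6: -6+-6=-12, -6+-5=-11, -6+-3=-9, -6+-1=-7, -6+2=-4, -6+4=-2, -6+12=6
a = -5: -5+-5=-10, -5+-3=-8, -5+-1=-6, -5+2=-3, -5+4=-1, -5+12=7
a = -3: -3+-3=-6, -3+-1=-4, -3+2=-1, -3+4=1, -3+12=9
a = -1: -1+-1=-2, -1+2=1, -1+4=3, -1+12=11
a = 2: 2+2=4, 2+4=6, 2+12=14
a = 4: 4+4=8, 4+12=16
a = 12: 12+12=24
Distinct sums: {-12, -11, -10, -9, -8, -7, -6, -4, -3, -2, -1, 1, 3, 4, 6, 7, 8, 9, 11, 14, 16, 24}
|A + A| = 22

|A + A| = 22


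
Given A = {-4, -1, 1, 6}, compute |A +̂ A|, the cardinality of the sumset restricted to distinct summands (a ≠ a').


Restricted sumset: A +̂ A = {a + a' : a ∈ A, a' ∈ A, a ≠ a'}.
Equivalently, take A + A and drop any sum 2a that is achievable ONLY as a + a for a ∈ A (i.e. sums representable only with equal summands).
Enumerate pairs (a, a') with a < a' (symmetric, so each unordered pair gives one sum; this covers all a ≠ a'):
  -4 + -1 = -5
  -4 + 1 = -3
  -4 + 6 = 2
  -1 + 1 = 0
  -1 + 6 = 5
  1 + 6 = 7
Collected distinct sums: {-5, -3, 0, 2, 5, 7}
|A +̂ A| = 6
(Reference bound: |A +̂ A| ≥ 2|A| - 3 for |A| ≥ 2, with |A| = 4 giving ≥ 5.)

|A +̂ A| = 6


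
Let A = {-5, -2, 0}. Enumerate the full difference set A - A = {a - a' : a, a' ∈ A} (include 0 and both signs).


A - A = {a - a' : a, a' ∈ A}.
Compute a - a' for each ordered pair (a, a'):
a = -5: -5--5=0, -5--2=-3, -5-0=-5
a = -2: -2--5=3, -2--2=0, -2-0=-2
a = 0: 0--5=5, 0--2=2, 0-0=0
Collecting distinct values (and noting 0 appears from a-a):
A - A = {-5, -3, -2, 0, 2, 3, 5}
|A - A| = 7

A - A = {-5, -3, -2, 0, 2, 3, 5}


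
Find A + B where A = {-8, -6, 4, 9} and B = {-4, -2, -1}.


A + B = {a + b : a ∈ A, b ∈ B}.
Enumerate all |A|·|B| = 4·3 = 12 pairs (a, b) and collect distinct sums.
a = -8: -8+-4=-12, -8+-2=-10, -8+-1=-9
a = -6: -6+-4=-10, -6+-2=-8, -6+-1=-7
a = 4: 4+-4=0, 4+-2=2, 4+-1=3
a = 9: 9+-4=5, 9+-2=7, 9+-1=8
Collecting distinct sums: A + B = {-12, -10, -9, -8, -7, 0, 2, 3, 5, 7, 8}
|A + B| = 11

A + B = {-12, -10, -9, -8, -7, 0, 2, 3, 5, 7, 8}
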